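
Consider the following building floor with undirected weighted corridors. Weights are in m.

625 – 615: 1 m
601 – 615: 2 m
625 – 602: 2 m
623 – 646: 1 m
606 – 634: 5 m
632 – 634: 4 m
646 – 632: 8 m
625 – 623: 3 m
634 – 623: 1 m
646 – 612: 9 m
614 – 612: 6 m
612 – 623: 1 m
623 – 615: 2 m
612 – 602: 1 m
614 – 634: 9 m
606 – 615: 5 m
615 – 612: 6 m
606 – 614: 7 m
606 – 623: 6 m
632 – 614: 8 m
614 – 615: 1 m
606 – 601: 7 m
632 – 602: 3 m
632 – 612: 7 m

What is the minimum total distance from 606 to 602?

8 m

Settle nodes by increasing distance from 606:
606: 0
634: 5  (via 606)
615: 5  (via 606)
623: 6  (via 606)
614: 6  (via 615)
625: 6  (via 615)
601: 7  (via 606)
612: 7  (via 623)
646: 7  (via 623)
602: 8  (via 625)
Shortest route: 606–615–625–602 = 8 m.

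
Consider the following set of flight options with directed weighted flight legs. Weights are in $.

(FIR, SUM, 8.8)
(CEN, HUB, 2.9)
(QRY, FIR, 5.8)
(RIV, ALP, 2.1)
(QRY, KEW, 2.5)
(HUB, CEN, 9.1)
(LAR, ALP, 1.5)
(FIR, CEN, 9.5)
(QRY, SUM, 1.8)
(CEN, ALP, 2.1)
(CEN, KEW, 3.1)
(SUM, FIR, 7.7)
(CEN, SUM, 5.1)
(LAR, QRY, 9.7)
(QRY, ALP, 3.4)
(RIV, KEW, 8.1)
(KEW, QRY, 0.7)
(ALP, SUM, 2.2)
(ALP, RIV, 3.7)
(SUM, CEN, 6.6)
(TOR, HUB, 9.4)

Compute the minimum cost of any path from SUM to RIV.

Compare a few routes:
SUM–CEN–ALP–RIV: 6.6+2.1+3.7 = 12.4
SUM–CEN–KEW–QRY–ALP–RIV: 6.6+3.1+0.7+3.4+3.7 = 17.5
The minimum is $12.4 via SUM–CEN–ALP–RIV.

$12.4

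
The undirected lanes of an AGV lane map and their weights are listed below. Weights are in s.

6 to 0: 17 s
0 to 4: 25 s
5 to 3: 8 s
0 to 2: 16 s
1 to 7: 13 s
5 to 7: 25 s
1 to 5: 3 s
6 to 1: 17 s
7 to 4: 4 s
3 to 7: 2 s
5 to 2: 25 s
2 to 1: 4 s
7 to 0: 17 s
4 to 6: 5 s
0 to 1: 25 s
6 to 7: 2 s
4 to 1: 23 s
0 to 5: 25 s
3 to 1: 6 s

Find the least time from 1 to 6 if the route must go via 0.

37 s

Best 1 to 0: 1–2–0 costing 20
Shortest 0→6: 0–6 = 17
Total via 0: 20 + 17 = 37 s.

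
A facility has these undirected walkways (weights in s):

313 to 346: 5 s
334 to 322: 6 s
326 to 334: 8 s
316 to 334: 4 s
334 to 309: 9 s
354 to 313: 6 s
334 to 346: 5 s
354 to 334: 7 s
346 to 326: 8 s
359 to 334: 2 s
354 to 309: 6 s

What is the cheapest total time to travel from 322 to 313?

16 s

Shortest distances from 322:
322: 0
334: 6  (via 322)
359: 8  (via 334)
316: 10  (via 334)
346: 11  (via 334)
354: 13  (via 334)
326: 14  (via 334)
309: 15  (via 334)
313: 16  (via 346)
Shortest route: 322 → 334 → 346 → 313 = 16 s.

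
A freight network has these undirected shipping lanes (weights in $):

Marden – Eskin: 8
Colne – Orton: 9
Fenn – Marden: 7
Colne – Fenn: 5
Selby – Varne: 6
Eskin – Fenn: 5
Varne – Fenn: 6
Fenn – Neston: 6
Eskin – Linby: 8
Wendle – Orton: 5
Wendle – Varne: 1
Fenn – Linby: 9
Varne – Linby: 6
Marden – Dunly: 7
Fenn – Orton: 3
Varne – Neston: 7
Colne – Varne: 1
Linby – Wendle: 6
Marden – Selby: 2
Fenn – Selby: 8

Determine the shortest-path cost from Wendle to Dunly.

Shortest distances from Wendle:
Wendle: 0
Varne: 1  (via Wendle)
Colne: 2  (via Varne)
Orton: 5  (via Wendle)
Linby: 6  (via Wendle)
Fenn: 7  (via Varne)
Selby: 7  (via Varne)
Neston: 8  (via Varne)
Marden: 9  (via Selby)
Eskin: 12  (via Fenn)
Dunly: 16  (via Marden)
Shortest route: Wendle → Varne → Selby → Marden → Dunly = $16.

$16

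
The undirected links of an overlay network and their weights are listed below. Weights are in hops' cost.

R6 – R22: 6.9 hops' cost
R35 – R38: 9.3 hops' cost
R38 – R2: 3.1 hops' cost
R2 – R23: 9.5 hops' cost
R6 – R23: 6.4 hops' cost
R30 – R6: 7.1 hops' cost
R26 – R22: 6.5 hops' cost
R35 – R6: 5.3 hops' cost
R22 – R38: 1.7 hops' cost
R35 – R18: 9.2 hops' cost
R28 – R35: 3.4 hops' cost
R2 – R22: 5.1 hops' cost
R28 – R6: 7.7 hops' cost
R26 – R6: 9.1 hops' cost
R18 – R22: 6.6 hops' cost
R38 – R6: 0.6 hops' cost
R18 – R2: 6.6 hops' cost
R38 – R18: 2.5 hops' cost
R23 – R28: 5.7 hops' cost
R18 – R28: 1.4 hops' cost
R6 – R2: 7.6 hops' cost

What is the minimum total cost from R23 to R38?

Running Dijkstra from R23:
R23: 0
R28: 5.7  (via R23)
R6: 6.4  (via R23)
R38: 7  (via R6)
Shortest route: R23 → R6 → R38 = 7 hops' cost.

7 hops' cost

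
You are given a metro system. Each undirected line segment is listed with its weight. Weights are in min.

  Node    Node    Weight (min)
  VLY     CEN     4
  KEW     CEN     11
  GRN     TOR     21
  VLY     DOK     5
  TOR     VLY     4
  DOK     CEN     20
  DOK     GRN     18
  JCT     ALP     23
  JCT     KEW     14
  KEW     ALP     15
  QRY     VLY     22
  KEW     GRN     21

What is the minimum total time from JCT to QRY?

51 min

Candidate routes:
JCT → KEW → CEN → DOK → VLY → QRY: 14+11+20+5+22 = 72
JCT → KEW → CEN → VLY → QRY: 14+11+4+22 = 51
Cheapest is JCT → KEW → CEN → VLY → QRY at 51 min.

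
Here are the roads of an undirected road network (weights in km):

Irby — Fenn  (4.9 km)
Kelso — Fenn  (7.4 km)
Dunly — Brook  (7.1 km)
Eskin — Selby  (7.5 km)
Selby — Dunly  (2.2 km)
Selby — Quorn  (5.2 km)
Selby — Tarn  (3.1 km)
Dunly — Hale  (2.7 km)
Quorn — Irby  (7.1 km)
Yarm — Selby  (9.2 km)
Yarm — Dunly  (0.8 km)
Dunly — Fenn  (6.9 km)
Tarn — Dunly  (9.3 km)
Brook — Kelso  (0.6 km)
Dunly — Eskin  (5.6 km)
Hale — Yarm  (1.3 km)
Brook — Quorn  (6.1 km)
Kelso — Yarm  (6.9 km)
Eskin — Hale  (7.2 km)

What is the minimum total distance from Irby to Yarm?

12.6 km

Compare a few routes:
Irby–Fenn–Dunly–Yarm: 4.9+6.9+0.8 = 12.6
Irby–Fenn–Dunly–Hale–Yarm: 4.9+6.9+2.7+1.3 = 15.8
Irby–Quorn–Selby–Dunly–Yarm: 7.1+5.2+2.2+0.8 = 15.3
Cheapest is Irby–Fenn–Dunly–Yarm at 12.6 km.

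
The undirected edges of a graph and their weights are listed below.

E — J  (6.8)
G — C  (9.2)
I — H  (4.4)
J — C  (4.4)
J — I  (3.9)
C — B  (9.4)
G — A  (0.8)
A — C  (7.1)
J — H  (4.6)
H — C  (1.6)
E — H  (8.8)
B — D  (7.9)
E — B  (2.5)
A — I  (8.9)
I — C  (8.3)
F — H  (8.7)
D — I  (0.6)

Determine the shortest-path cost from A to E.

Shortest distances from A:
A: 0
G: 0.8  (via A)
C: 7.1  (via A)
H: 8.7  (via C)
I: 8.9  (via A)
D: 9.5  (via I)
J: 11.5  (via C)
B: 16.5  (via C)
F: 17.4  (via H)
E: 17.5  (via H)
Shortest route: A → C → H → E = 17.5.

17.5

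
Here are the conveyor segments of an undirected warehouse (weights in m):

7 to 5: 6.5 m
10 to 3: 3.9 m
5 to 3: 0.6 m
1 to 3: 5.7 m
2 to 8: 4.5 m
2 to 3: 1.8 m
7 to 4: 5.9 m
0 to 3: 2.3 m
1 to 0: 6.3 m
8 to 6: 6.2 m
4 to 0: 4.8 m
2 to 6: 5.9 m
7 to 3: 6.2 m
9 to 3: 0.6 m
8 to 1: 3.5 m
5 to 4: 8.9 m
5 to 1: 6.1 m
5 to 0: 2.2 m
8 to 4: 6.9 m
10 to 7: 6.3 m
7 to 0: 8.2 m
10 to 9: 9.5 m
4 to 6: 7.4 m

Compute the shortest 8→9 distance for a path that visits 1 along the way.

Best 8 to 1: 8–1 costing 3.5
Shortest 1→9: 1–3–9 = 6.3
Total via 1: 3.5 + 6.3 = 9.8 m.

9.8 m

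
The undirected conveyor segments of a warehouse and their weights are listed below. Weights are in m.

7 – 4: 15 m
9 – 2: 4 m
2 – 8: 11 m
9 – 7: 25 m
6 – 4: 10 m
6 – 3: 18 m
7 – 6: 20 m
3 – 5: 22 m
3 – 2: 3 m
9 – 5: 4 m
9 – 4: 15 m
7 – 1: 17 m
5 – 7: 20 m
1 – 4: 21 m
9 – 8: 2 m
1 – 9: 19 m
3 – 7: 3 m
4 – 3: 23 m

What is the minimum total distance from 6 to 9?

25 m

Shortest distances from 6:
6: 0
4: 10  (via 6)
3: 18  (via 6)
7: 20  (via 6)
2: 21  (via 3)
9: 25  (via 4)
Shortest route: 6–4–9 = 25 m.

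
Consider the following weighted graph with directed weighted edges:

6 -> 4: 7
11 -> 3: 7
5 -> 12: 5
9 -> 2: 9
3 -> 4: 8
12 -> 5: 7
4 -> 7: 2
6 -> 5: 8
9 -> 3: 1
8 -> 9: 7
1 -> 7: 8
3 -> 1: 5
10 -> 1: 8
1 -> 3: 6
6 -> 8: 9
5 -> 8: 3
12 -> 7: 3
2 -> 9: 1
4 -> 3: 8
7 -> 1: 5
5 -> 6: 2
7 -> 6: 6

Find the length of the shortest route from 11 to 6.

23

Compare a few routes:
11 - 3 - 4 - 7 - 6: 7+8+2+6 = 23
11 - 3 - 1 - 7 - 6: 7+5+8+6 = 26
Cheapest is 11 - 3 - 4 - 7 - 6 at 23.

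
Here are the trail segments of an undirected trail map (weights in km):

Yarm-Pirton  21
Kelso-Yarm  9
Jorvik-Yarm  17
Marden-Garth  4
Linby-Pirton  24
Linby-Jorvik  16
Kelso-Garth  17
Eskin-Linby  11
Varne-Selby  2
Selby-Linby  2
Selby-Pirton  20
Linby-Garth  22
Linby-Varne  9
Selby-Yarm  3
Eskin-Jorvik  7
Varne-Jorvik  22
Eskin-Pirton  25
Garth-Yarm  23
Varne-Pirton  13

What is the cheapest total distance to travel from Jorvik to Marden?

42 km

Candidate routes:
Jorvik → Eskin → Linby → Garth → Marden: 7+11+22+4 = 44
Jorvik → Yarm → Kelso → Garth → Marden: 17+9+17+4 = 47
Jorvik → Yarm → Garth → Marden: 17+23+4 = 44
Jorvik → Linby → Garth → Marden: 16+22+4 = 42
The minimum is 42 km via Jorvik → Linby → Garth → Marden.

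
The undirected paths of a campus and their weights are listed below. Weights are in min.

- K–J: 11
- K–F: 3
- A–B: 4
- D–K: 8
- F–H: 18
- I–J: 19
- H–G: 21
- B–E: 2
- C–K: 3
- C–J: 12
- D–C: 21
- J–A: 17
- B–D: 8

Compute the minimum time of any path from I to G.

72 min

Shortest distances from I:
I: 0
J: 19  (via I)
K: 30  (via J)
C: 31  (via J)
F: 33  (via K)
A: 36  (via J)
D: 38  (via K)
B: 40  (via A)
E: 42  (via B)
H: 51  (via F)
G: 72  (via H)
Shortest route: I → J → K → F → H → G = 72 min.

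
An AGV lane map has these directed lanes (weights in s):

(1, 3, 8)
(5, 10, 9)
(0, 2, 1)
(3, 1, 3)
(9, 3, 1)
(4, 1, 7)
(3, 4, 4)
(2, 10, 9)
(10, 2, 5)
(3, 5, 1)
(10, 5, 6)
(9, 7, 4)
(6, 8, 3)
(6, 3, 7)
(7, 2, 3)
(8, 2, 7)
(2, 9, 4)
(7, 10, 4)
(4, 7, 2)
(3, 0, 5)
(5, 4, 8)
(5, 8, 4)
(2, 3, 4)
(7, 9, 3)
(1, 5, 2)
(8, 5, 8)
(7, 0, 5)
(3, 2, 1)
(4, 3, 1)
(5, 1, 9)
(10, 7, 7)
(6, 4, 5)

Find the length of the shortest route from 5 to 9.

13 s

Compare a few routes:
5 → 4 → 7 → 9: 8+2+3 = 13
5 → 8 → 2 → 9: 4+7+4 = 15
5 → 4 → 7 → 2 → 9: 8+2+3+4 = 17
5 → 4 → 3 → 2 → 9: 8+1+1+4 = 14
Cheapest is 5 → 4 → 7 → 9 at 13 s.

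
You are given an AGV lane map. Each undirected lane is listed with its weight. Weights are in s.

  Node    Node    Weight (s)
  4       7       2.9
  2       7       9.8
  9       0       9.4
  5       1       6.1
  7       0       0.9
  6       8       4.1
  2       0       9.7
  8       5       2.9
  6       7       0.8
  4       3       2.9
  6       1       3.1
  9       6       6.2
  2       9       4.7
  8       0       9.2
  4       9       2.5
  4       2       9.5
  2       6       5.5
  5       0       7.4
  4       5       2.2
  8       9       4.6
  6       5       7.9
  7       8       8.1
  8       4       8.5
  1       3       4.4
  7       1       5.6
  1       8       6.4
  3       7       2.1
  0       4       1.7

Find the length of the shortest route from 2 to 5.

Enumerating some paths:
2–6–7–0–4–5: 5.5+0.8+0.9+1.7+2.2 = 11.1
2–9–4–5: 4.7+2.5+2.2 = 9.4
The minimum is 9.4 s via 2–9–4–5.

9.4 s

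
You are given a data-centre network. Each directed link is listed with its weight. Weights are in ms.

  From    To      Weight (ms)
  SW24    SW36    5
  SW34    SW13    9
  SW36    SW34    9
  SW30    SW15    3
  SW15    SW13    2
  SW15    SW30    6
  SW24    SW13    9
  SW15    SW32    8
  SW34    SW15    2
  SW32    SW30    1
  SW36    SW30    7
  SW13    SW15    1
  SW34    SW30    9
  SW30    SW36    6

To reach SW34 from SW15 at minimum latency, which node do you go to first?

Enumerating some paths:
SW15 → SW32 → SW30 → SW36 → SW34: 8+1+6+9 = 24
SW15 → SW30 → SW36 → SW34: 6+6+9 = 21
The minimum is 21 ms via SW15 → SW30 → SW36 → SW34.
So from SW15 the first move is to SW30.

SW30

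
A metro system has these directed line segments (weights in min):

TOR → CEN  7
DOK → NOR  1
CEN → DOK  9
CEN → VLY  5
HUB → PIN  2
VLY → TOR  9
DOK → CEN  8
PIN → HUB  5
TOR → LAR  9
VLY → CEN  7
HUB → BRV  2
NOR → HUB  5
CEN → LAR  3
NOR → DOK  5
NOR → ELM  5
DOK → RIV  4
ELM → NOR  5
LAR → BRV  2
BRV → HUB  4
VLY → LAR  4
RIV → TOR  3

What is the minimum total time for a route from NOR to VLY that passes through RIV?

24 min

Shortest NOR→RIV: NOR–DOK–RIV = 9
Shortest RIV→VLY: RIV–TOR–CEN–VLY = 15
Total via RIV: 9 + 15 = 24 min.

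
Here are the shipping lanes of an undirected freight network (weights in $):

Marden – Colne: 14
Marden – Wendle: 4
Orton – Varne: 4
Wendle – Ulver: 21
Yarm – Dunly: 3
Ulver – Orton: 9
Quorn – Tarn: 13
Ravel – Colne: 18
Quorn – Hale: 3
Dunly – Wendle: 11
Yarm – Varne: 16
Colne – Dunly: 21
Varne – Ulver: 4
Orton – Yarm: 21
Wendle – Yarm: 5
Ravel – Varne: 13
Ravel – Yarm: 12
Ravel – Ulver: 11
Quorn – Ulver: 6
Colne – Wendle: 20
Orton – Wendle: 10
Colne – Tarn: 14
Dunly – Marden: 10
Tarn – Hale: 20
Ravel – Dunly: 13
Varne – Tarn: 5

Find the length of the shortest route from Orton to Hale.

$17

Enumerating some paths:
Orton–Varne–Tarn–Hale: 4+5+20 = 29
Orton–Varne–Ulver–Quorn–Hale: 4+4+6+3 = 17
Orton–Varne–Tarn–Quorn–Hale: 4+5+13+3 = 25
Orton–Ulver–Quorn–Hale: 9+6+3 = 18
The minimum is $17 via Orton–Varne–Ulver–Quorn–Hale.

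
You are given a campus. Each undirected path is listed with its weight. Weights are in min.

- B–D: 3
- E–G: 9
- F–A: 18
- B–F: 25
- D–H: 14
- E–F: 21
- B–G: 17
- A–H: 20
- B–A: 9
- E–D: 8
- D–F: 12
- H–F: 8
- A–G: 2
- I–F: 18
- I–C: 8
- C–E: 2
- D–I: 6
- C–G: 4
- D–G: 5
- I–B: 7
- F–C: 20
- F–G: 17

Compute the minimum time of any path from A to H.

Compare a few routes:
A → H: 20 = 20
A → G → D → H: 2+5+14 = 21
A → B → D → H: 9+3+14 = 26
The minimum is 20 min via A → H.

20 min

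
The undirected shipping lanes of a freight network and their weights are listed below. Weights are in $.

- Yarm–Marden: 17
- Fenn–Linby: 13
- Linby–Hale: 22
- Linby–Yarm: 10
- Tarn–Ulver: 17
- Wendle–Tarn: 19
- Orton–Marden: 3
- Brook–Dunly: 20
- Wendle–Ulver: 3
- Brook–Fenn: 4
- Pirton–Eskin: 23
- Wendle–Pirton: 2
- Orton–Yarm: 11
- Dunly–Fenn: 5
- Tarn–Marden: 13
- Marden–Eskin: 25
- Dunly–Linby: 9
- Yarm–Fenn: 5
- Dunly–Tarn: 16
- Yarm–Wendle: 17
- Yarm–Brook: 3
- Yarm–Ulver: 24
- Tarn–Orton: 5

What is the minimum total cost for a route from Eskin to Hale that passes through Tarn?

$80

Shortest Eskin→Tarn: Eskin → Marden → Orton → Tarn = 33
Best Tarn to Hale: Tarn → Dunly → Linby → Hale costing 47
Total via Tarn: 33 + 47 = $80.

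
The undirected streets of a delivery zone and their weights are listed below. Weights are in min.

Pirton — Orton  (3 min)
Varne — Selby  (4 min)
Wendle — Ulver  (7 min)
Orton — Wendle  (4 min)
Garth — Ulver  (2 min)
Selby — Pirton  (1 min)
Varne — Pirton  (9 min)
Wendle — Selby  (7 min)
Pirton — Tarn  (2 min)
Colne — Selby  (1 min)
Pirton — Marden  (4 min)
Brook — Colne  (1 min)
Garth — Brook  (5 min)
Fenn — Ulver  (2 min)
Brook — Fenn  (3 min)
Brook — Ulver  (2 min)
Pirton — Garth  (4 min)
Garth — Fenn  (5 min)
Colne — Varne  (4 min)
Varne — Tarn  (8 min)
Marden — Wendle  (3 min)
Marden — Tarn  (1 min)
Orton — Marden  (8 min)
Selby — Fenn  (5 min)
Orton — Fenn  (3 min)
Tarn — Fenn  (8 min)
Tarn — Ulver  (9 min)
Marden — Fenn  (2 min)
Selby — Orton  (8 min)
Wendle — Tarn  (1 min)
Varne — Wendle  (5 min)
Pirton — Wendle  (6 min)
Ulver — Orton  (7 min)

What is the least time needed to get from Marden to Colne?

5 min

Running Dijkstra from Marden:
Marden: 0
Tarn: 1  (via Marden)
Fenn: 2  (via Marden)
Wendle: 2  (via Tarn)
Pirton: 3  (via Tarn)
Selby: 4  (via Pirton)
Ulver: 4  (via Fenn)
Brook: 5  (via Fenn)
Colne: 5  (via Selby)
Shortest route: Marden–Tarn–Pirton–Selby–Colne = 5 min.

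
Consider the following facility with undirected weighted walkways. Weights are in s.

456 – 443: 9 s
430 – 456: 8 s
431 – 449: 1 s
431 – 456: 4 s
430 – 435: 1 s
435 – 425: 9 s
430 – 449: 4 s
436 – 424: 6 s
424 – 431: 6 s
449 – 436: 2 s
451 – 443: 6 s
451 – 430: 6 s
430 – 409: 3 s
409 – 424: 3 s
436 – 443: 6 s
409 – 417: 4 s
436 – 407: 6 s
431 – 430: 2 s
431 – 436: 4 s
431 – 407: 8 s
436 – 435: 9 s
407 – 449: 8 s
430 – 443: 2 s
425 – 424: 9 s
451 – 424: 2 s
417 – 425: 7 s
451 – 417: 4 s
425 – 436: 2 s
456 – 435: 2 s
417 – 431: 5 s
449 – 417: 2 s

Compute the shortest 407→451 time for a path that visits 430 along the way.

16 s

Best 407 to 430: 407–431–430 costing 10
Shortest 430→451: 430–451 = 6
Total via 430: 10 + 6 = 16 s.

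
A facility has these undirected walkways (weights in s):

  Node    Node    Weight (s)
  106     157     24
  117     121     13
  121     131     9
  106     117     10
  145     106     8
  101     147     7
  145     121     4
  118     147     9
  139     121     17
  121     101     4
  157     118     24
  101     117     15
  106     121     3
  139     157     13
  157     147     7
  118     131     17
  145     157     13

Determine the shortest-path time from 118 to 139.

29 s

Shortest distances from 118:
118: 0
147: 9  (via 118)
101: 16  (via 147)
157: 16  (via 147)
131: 17  (via 118)
121: 20  (via 101)
106: 23  (via 121)
145: 24  (via 121)
139: 29  (via 157)
Shortest route: 118–147–157–139 = 29 s.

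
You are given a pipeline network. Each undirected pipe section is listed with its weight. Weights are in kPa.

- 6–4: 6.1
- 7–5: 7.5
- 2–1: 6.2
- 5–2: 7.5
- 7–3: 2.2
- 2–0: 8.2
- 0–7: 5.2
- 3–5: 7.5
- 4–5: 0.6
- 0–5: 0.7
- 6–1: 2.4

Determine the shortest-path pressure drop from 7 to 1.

15 kPa

Candidate routes:
7–5–4–6–1: 7.5+0.6+6.1+2.4 = 16.6
7–0–2–1: 5.2+8.2+6.2 = 19.6
7–3–5–4–6–1: 2.2+7.5+0.6+6.1+2.4 = 18.8
7–0–5–4–6–1: 5.2+0.7+0.6+6.1+2.4 = 15
Cheapest is 7–0–5–4–6–1 at 15 kPa.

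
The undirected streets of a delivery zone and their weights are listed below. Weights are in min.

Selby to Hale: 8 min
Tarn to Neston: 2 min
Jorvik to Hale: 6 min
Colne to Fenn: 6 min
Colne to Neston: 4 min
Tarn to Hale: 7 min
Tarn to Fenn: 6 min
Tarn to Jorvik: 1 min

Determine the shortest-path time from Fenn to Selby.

21 min

Settle nodes by increasing distance from Fenn:
Fenn: 0
Colne: 6  (via Fenn)
Tarn: 6  (via Fenn)
Jorvik: 7  (via Tarn)
Neston: 8  (via Tarn)
Hale: 13  (via Tarn)
Selby: 21  (via Hale)
Shortest route: Fenn–Tarn–Hale–Selby = 21 min.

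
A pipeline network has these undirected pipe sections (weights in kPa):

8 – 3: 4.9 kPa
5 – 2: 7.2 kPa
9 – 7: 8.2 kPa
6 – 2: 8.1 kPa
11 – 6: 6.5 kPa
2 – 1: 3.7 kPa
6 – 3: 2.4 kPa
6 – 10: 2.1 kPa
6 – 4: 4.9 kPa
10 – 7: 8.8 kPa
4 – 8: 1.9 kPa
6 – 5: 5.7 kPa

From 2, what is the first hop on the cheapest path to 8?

Candidate routes:
2–6–3–8: 8.1+2.4+4.9 = 15.4
2–6–4–8: 8.1+4.9+1.9 = 14.9
Cheapest is 2–6–4–8 at 14.9 kPa.
So from 2 the first move is to 6.

6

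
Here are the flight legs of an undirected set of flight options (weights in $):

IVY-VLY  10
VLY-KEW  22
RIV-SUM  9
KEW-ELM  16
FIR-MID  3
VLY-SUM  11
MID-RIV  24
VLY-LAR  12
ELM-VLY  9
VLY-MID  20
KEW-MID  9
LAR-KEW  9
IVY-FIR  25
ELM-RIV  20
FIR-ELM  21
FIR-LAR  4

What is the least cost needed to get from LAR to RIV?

Running Dijkstra from LAR:
LAR: 0
FIR: 4  (via LAR)
MID: 7  (via FIR)
KEW: 9  (via LAR)
VLY: 12  (via LAR)
ELM: 21  (via VLY)
IVY: 22  (via VLY)
SUM: 23  (via VLY)
RIV: 31  (via MID)
Shortest route: LAR → FIR → MID → RIV = $31.

$31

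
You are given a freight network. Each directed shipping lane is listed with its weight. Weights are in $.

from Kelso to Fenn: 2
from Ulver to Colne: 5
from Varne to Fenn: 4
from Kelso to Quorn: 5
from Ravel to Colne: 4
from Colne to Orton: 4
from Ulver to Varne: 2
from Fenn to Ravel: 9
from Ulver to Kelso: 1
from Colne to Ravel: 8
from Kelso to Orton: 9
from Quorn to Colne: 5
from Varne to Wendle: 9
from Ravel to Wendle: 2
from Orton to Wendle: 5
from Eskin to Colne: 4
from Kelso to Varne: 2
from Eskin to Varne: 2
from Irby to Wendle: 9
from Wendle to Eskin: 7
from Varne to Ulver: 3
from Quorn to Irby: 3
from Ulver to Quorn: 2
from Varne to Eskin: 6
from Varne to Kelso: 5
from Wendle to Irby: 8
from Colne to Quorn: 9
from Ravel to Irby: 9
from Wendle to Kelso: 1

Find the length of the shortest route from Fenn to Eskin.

Candidate routes:
Fenn → Ravel → Wendle → Eskin: 9+2+7 = 18
Fenn → Ravel → Wendle → Kelso → Varne → Eskin: 9+2+1+2+6 = 20
Fenn → Ravel → Colne → Orton → Wendle → Eskin: 9+4+4+5+7 = 29
Fenn → Ravel → Colne → Orton → Wendle → Kelso → Varne → Eskin: 9+4+4+5+1+2+6 = 31
Cheapest is Fenn → Ravel → Wendle → Eskin at $18.

$18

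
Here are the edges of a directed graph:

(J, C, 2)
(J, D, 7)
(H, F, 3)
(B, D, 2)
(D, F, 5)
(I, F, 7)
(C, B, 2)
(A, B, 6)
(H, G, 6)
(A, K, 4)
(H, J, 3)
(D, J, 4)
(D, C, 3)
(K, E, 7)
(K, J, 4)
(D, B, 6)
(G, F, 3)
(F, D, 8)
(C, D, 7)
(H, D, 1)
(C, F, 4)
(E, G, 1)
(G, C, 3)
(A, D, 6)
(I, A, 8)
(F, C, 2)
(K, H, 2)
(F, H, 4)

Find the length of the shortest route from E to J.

Candidate routes:
E → G → C → B → D → J: 1+3+2+2+4 = 12
E → G → F → H → J: 1+3+4+3 = 11
The minimum is 11 via E → G → F → H → J.

11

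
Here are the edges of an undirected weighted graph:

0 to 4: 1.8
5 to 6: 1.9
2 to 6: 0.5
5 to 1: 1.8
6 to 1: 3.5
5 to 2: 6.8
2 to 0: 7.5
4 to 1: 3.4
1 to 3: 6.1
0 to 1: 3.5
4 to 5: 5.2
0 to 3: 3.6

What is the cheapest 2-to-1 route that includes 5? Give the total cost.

Best 2 to 5: 2–6–5 costing 2.4
Shortest 5→1: 5–1 = 1.8
Total via 5: 2.4 + 1.8 = 4.2.

4.2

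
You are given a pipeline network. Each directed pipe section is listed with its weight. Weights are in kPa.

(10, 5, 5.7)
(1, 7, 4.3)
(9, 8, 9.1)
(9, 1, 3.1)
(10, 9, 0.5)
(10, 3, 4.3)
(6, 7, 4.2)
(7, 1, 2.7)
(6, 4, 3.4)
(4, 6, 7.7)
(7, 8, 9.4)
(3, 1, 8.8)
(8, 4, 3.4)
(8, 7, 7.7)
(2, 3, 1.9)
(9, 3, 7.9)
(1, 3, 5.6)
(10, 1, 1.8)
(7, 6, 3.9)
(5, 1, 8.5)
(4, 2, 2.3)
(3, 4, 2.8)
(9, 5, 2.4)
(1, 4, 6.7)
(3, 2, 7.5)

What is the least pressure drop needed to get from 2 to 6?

12.4 kPa

Enumerating some paths:
2–3–4–6: 1.9+2.8+7.7 = 12.4
2–3–1–7–6: 1.9+8.8+4.3+3.9 = 18.9
2–3–1–4–6: 1.9+8.8+6.7+7.7 = 25.1
Cheapest is 2–3–4–6 at 12.4 kPa.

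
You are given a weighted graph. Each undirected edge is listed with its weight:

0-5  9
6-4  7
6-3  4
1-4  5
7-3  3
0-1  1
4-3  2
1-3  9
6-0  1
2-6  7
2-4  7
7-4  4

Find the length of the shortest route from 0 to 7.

8

Candidate routes:
0–6–3–7: 1+4+3 = 8
0–1–4–7: 1+5+4 = 10
The minimum is 8 via 0–6–3–7.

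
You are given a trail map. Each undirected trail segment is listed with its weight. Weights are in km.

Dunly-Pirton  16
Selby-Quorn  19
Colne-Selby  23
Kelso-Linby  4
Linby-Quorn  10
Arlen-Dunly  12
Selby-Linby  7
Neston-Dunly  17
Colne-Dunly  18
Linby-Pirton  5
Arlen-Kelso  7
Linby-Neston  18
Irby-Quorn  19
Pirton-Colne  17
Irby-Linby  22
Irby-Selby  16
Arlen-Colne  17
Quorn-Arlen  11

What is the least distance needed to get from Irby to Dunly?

Candidate routes:
Irby - Selby - Linby - Pirton - Dunly: 16+7+5+16 = 44
Irby - Linby - Pirton - Dunly: 22+5+16 = 43
Irby - Quorn - Arlen - Dunly: 19+11+12 = 42
The minimum is 42 km via Irby - Quorn - Arlen - Dunly.

42 km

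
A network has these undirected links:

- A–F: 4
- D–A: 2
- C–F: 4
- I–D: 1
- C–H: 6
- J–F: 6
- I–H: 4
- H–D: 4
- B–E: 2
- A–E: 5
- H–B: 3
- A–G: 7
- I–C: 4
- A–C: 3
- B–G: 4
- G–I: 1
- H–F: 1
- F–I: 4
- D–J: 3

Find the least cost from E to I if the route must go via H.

Best E to H: E–B–H costing 5
Shortest H→I: H–I = 4
Total via H: 5 + 4 = 9.

9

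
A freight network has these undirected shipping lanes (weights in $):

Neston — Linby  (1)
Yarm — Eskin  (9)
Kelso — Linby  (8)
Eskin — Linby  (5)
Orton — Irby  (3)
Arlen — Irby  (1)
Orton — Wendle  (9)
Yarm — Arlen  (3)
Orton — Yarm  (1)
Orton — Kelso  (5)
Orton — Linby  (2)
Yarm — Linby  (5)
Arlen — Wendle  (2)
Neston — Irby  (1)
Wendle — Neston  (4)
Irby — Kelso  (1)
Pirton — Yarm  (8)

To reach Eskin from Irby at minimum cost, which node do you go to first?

Neston

Candidate routes:
Irby - Neston - Linby - Eskin: 1+1+5 = 7
Irby - Arlen - Yarm - Orton - Linby - Eskin: 1+3+1+2+5 = 12
Irby - Orton - Linby - Eskin: 3+2+5 = 10
The minimum is $7 via Irby - Neston - Linby - Eskin.
So from Irby the first move is to Neston.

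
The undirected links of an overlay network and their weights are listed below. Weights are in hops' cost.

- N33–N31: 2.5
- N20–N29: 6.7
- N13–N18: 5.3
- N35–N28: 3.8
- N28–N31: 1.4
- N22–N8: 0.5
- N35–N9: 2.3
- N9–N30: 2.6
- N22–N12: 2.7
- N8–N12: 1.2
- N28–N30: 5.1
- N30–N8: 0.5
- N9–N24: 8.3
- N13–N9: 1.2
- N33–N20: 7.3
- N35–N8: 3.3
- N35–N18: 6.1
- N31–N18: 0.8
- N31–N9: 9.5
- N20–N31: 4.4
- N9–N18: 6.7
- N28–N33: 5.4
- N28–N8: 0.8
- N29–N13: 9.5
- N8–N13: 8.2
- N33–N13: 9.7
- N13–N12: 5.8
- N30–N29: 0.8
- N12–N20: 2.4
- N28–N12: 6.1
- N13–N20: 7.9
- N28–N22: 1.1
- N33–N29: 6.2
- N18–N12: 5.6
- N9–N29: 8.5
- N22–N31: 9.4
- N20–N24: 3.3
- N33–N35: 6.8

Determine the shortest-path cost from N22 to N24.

7.4 hops' cost

Running Dijkstra from N22:
N22: 0
N8: 0.5  (via N22)
N30: 1  (via N8)
N28: 1.1  (via N22)
N12: 1.7  (via N8)
N29: 1.8  (via N30)
N31: 2.5  (via N28)
N18: 3.3  (via N31)
N9: 3.6  (via N30)
N35: 3.8  (via N8)
N20: 4.1  (via N12)
N13: 4.8  (via N9)
N33: 5  (via N31)
N24: 7.4  (via N20)
Shortest route: N22 → N8 → N12 → N20 → N24 = 7.4 hops' cost.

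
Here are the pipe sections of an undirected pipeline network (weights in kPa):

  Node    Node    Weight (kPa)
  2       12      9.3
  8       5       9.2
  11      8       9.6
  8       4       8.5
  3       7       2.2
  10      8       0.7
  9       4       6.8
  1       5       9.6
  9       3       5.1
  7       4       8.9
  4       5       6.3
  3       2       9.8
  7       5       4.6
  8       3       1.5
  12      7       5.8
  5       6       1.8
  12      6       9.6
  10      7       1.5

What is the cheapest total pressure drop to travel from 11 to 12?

Enumerating some paths:
11 → 8 → 10 → 7 → 5 → 6 → 12: 9.6+0.7+1.5+4.6+1.8+9.6 = 27.8
11 → 8 → 3 → 7 → 12: 9.6+1.5+2.2+5.8 = 19.1
11 → 8 → 10 → 7 → 12: 9.6+0.7+1.5+5.8 = 17.6
The minimum is 17.6 kPa via 11 → 8 → 10 → 7 → 12.

17.6 kPa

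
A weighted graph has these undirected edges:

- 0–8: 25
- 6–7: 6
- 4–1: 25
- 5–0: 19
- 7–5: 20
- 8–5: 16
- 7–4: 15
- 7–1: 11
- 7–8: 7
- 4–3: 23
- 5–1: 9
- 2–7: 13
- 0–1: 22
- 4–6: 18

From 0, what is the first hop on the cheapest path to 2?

Enumerating some paths:
0 - 8 - 7 - 2: 25+7+13 = 45
0 - 1 - 7 - 2: 22+11+13 = 46
0 - 5 - 7 - 2: 19+20+13 = 52
The minimum is 45 via 0 - 8 - 7 - 2.
So from 0 the first move is to 8.

8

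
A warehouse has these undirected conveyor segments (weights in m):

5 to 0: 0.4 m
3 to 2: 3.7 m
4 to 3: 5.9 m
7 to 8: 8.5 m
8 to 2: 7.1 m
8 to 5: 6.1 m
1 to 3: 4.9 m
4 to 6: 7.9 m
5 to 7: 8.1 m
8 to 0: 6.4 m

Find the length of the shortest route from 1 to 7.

Settle nodes by increasing distance from 1:
1: 0
3: 4.9  (via 1)
2: 8.6  (via 3)
4: 10.8  (via 3)
8: 15.7  (via 2)
6: 18.7  (via 4)
5: 21.8  (via 8)
0: 22.1  (via 8)
7: 24.2  (via 8)
Shortest route: 1 → 3 → 2 → 8 → 7 = 24.2 m.

24.2 m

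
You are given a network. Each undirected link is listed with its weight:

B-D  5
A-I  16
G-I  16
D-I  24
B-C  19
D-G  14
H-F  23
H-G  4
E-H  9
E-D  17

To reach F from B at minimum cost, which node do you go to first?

Compare a few routes:
B - D - G - H - F: 5+14+4+23 = 46
B - D - E - H - F: 5+17+9+23 = 54
The minimum is 46 via B - D - G - H - F.
So from B the first move is to D.

D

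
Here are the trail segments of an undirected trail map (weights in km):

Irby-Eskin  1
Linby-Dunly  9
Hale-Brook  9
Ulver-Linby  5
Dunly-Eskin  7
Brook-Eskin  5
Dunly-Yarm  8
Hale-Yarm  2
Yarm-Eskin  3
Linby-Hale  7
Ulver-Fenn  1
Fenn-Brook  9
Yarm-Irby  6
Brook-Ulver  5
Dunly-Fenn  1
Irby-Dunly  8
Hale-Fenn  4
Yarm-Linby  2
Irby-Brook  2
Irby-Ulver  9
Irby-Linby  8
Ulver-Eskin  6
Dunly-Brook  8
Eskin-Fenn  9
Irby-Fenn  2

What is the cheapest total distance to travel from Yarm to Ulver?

Settle nodes by increasing distance from Yarm:
Yarm: 0
Linby: 2  (via Yarm)
Hale: 2  (via Yarm)
Eskin: 3  (via Yarm)
Irby: 4  (via Eskin)
Brook: 6  (via Irby)
Fenn: 6  (via Hale)
Dunly: 7  (via Fenn)
Ulver: 7  (via Linby)
Shortest route: Yarm–Linby–Ulver = 7 km.

7 km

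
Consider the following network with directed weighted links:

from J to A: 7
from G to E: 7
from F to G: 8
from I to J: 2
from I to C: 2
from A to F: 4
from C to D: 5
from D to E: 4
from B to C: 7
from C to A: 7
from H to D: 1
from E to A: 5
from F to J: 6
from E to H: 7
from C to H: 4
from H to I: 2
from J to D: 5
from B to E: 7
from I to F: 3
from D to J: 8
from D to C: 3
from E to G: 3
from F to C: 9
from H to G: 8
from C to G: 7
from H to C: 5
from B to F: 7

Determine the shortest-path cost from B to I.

Running Dijkstra from B:
B: 0
C: 7  (via B)
E: 7  (via B)
F: 7  (via B)
G: 10  (via E)
H: 11  (via C)
A: 12  (via E)
D: 12  (via C)
I: 13  (via H)
Shortest route: B → C → H → I = 13.

13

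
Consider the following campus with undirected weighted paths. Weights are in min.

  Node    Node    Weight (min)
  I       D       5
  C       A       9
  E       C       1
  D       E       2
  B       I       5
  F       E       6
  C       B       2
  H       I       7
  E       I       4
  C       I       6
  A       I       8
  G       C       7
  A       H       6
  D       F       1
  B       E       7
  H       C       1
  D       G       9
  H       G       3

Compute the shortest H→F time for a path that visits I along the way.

Shortest H→I: H → C → E → I = 6
Shortest I→F: I → D → F = 6
Total via I: 6 + 6 = 12 min.

12 min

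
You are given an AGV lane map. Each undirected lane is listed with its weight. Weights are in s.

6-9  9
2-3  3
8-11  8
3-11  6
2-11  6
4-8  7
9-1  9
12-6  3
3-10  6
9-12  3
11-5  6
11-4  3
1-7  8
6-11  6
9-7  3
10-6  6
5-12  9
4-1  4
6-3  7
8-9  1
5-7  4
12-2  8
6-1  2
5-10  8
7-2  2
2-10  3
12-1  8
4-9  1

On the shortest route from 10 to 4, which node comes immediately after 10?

Candidate routes:
10 → 2 → 11 → 4: 3+6+3 = 12
10 → 6 → 1 → 4: 6+2+4 = 12
10 → 2 → 7 → 9 → 4: 3+2+3+1 = 9
The minimum is 9 s via 10 → 2 → 7 → 9 → 4.
So from 10 the first move is to 2.

2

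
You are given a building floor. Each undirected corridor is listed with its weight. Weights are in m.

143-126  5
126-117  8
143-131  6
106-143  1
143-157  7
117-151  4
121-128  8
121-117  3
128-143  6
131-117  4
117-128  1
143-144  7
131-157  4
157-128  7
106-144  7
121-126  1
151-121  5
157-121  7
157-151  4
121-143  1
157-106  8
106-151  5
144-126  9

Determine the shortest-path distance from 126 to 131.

Candidate routes:
126 - 121 - 157 - 131: 1+7+4 = 12
126 - 117 - 131: 8+4 = 12
126 - 121 - 143 - 131: 1+1+6 = 8
126 - 143 - 131: 5+6 = 11
Cheapest is 126 - 121 - 143 - 131 at 8 m.

8 m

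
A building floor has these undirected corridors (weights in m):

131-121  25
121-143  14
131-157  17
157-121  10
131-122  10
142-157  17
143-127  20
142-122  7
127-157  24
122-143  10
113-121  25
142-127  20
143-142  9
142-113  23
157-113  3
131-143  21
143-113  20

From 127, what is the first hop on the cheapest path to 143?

143

Enumerating some paths:
127 → 142 → 143: 20+9 = 29
127 → 143: 20 = 20
127 → 142 → 122 → 143: 20+7+10 = 37
Cheapest is 127 → 143 at 20 m.
So from 127 the first move is to 143.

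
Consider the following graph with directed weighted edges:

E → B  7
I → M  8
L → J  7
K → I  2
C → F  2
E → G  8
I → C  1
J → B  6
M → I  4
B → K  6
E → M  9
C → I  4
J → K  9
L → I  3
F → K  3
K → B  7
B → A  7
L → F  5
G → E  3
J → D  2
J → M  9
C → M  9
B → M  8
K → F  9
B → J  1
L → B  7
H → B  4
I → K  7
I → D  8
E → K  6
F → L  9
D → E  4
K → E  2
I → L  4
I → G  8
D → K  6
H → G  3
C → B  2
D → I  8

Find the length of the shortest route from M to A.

Candidate routes:
M - I - C - F - K - B - A: 4+1+2+3+7+7 = 24
M - I - C - B - A: 4+1+2+7 = 14
M - I - L - B - A: 4+4+7+7 = 22
Cheapest is M - I - C - B - A at 14.

14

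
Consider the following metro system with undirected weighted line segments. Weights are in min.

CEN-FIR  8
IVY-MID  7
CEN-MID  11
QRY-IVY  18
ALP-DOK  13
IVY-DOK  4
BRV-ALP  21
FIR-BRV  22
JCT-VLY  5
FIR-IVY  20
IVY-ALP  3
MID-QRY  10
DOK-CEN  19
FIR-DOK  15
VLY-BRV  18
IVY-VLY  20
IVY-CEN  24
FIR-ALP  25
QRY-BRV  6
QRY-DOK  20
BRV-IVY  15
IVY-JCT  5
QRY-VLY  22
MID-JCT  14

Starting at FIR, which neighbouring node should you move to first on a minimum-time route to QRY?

BRV

Enumerating some paths:
FIR–CEN–MID–QRY: 8+11+10 = 29
FIR–BRV–QRY: 22+6 = 28
FIR–DOK–QRY: 15+20 = 35
FIR–DOK–IVY–MID–QRY: 15+4+7+10 = 36
Cheapest is FIR–BRV–QRY at 28 min.
So from FIR the first move is to BRV.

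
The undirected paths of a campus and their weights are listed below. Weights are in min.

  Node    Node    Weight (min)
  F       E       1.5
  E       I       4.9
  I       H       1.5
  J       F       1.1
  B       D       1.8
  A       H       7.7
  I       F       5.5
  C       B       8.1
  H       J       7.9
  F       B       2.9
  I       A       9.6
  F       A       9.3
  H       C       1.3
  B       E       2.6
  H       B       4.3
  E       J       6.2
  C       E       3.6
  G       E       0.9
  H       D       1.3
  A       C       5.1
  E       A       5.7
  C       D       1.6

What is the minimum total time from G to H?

Settle nodes by increasing distance from G:
G: 0
E: 0.9  (via G)
F: 2.4  (via E)
B: 3.5  (via E)
J: 3.5  (via F)
C: 4.5  (via E)
D: 5.3  (via B)
H: 5.8  (via C)
Shortest route: G–E–C–H = 5.8 min.

5.8 min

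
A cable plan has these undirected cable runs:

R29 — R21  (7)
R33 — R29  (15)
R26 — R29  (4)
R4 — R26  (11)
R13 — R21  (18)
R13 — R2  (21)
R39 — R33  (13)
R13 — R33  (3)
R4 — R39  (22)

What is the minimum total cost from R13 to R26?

22

Settle nodes by increasing distance from R13:
R13: 0
R33: 3  (via R13)
R39: 16  (via R33)
R29: 18  (via R33)
R21: 18  (via R13)
R2: 21  (via R13)
R26: 22  (via R29)
Shortest route: R13–R33–R29–R26 = 22.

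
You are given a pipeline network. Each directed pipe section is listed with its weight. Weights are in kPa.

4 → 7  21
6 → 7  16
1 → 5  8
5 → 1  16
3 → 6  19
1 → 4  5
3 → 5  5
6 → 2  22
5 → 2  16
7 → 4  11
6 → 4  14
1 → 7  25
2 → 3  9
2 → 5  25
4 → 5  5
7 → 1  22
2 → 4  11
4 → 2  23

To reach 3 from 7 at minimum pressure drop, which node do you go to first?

Compare a few routes:
7 → 4 → 2 → 3: 11+23+9 = 43
7 → 4 → 5 → 2 → 3: 11+5+16+9 = 41
The minimum is 41 kPa via 7 → 4 → 5 → 2 → 3.
So from 7 the first move is to 4.

4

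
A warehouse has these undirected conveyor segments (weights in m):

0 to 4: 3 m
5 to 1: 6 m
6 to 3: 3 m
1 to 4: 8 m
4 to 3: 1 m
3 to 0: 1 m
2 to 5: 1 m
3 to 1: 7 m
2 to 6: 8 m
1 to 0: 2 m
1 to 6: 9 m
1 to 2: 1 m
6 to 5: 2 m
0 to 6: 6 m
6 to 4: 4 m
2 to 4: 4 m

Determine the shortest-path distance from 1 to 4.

4 m

Settle nodes by increasing distance from 1:
1: 0
2: 1  (via 1)
0: 2  (via 1)
5: 2  (via 2)
3: 3  (via 0)
4: 4  (via 3)
Shortest route: 1 → 0 → 3 → 4 = 4 m.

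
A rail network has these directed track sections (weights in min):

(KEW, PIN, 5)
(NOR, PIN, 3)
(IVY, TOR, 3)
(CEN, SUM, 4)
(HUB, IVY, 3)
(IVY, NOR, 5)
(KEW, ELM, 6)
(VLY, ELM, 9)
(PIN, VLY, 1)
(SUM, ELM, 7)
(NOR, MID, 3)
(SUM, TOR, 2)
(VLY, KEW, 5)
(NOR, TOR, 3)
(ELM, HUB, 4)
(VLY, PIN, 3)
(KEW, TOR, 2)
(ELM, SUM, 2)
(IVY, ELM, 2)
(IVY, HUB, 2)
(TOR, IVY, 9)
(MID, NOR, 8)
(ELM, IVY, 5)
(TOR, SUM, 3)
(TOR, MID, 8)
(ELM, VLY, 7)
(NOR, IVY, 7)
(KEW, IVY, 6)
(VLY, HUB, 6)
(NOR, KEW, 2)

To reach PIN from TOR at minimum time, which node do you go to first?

IVY

Candidate routes:
TOR → IVY → NOR → PIN: 9+5+3 = 17
TOR → MID → NOR → PIN: 8+8+3 = 19
The minimum is 17 min via TOR → IVY → NOR → PIN.
So from TOR the first move is to IVY.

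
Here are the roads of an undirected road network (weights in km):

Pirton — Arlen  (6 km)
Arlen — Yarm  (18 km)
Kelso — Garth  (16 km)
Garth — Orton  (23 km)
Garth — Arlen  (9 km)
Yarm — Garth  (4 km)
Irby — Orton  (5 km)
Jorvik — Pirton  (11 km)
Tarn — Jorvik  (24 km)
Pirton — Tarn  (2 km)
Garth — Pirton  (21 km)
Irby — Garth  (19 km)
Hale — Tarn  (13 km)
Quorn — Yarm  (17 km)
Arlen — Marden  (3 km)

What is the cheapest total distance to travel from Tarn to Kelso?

33 km

Shortest distances from Tarn:
Tarn: 0
Pirton: 2  (via Tarn)
Arlen: 8  (via Pirton)
Marden: 11  (via Arlen)
Hale: 13  (via Tarn)
Jorvik: 13  (via Pirton)
Garth: 17  (via Arlen)
Yarm: 21  (via Garth)
Kelso: 33  (via Garth)
Shortest route: Tarn–Pirton–Arlen–Garth–Kelso = 33 km.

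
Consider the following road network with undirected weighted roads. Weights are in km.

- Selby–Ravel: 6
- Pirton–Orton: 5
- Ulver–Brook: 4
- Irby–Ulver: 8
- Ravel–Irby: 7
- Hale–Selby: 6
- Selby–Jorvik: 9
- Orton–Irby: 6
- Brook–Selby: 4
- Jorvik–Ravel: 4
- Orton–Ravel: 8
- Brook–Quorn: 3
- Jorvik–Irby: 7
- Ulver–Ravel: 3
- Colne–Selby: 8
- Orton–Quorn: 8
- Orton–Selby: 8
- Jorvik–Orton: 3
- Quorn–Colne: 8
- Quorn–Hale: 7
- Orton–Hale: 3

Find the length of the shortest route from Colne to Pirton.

Settle nodes by increasing distance from Colne:
Colne: 0
Selby: 8  (via Colne)
Quorn: 8  (via Colne)
Brook: 11  (via Quorn)
Hale: 14  (via Selby)
Ravel: 14  (via Selby)
Ulver: 15  (via Brook)
Orton: 16  (via Selby)
Jorvik: 17  (via Selby)
Pirton: 21  (via Orton)
Shortest route: Colne–Selby–Orton–Pirton = 21 km.

21 km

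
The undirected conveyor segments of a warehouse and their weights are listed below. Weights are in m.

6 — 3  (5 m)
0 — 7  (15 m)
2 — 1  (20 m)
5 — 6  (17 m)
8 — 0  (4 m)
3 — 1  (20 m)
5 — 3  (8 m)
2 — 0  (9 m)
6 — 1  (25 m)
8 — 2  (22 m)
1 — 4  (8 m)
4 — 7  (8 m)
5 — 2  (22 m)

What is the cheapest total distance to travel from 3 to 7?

36 m

Candidate routes:
3–6–1–4–7: 5+25+8+8 = 46
3–1–4–7: 20+8+8 = 36
The minimum is 36 m via 3–1–4–7.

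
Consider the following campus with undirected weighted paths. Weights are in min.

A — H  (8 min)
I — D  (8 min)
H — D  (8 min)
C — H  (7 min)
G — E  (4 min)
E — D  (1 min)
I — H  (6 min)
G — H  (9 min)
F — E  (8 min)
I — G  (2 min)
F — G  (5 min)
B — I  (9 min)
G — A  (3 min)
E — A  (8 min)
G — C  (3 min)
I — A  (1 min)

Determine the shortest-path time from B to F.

16 min

Candidate routes:
B - I - G - F: 9+2+5 = 16
B - I - A - G - F: 9+1+3+5 = 18
Cheapest is B - I - G - F at 16 min.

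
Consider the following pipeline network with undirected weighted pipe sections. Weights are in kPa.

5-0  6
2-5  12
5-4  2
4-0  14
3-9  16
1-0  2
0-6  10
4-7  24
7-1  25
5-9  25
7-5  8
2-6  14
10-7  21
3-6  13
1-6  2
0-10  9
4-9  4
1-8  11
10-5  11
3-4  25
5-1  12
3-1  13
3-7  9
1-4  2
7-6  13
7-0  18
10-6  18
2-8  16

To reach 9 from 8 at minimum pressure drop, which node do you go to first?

Enumerating some paths:
8 - 1 - 0 - 5 - 4 - 9: 11+2+6+2+4 = 25
8 - 1 - 4 - 9: 11+2+4 = 17
8 - 1 - 5 - 4 - 9: 11+12+2+4 = 29
The minimum is 17 kPa via 8 - 1 - 4 - 9.
So from 8 the first move is to 1.

1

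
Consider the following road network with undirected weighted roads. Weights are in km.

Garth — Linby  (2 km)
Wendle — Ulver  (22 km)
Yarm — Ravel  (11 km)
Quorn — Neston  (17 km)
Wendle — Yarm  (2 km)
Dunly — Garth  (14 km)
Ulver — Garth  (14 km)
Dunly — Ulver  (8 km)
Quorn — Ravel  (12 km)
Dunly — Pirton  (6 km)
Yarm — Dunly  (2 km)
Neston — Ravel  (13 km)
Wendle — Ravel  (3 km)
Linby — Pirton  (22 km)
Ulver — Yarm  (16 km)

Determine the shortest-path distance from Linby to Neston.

36 km

Shortest distances from Linby:
Linby: 0
Garth: 2  (via Linby)
Ulver: 16  (via Garth)
Dunly: 16  (via Garth)
Yarm: 18  (via Dunly)
Wendle: 20  (via Yarm)
Pirton: 22  (via Linby)
Ravel: 23  (via Wendle)
Quorn: 35  (via Ravel)
Neston: 36  (via Ravel)
Shortest route: Linby–Garth–Dunly–Yarm–Wendle–Ravel–Neston = 36 km.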